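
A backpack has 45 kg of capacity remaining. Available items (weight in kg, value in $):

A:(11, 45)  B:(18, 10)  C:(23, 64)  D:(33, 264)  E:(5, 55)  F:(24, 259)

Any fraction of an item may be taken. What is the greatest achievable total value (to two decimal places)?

442.00

Sort by value per unit weight and fill in that order.
Order: E (55/5=11.00) > F (259/24=10.79) > D (264/33=8.00) > A (45/11=4.09) > C (64/23=2.78) > B (10/18=0.56)
Fill: take E (5 @ 55) → take F (24 @ 259) → take 16/33 of D → 128.00; 45/45 used.
Total value = 442.00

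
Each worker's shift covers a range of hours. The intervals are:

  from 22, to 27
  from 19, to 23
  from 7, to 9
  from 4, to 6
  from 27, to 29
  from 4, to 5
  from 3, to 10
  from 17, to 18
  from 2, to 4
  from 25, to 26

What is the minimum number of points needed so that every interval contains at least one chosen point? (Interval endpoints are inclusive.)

6

By right end: [2,4]  [4,5]  [4,6]  [7,9]  [3,10]  [17,18]  [19,23]  [25,26]  [22,27]  [27,29]
[2,4] uncovered → point at 4; [7,9] uncovered → point at 9; [17,18] uncovered → point at 18; [19,23] uncovered → point at 23; [25,26] uncovered → point at 26; [27,29] uncovered → point at 29.
Points: 4, 9, 18, 23, 26, 29 (6 total).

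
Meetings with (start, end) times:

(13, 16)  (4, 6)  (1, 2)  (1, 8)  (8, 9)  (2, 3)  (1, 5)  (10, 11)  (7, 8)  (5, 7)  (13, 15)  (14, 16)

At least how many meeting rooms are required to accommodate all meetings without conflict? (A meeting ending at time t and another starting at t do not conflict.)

3

starts: [1, 1, 1, 2, 4, 5, 7, 8, 10, 13, 13, 14]
ends:   [2, 3, 5, 6, 7, 8, 8, 9, 11, 15, 16, 16]
s1→1 s1→2 s1→3  — peak 3.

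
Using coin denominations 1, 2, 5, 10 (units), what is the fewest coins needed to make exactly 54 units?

Use the largest denomination that fits, subtract, and repeat.
54 − 5×10→4 − 2×2→0
Total coins = 5 + 2 = 7

7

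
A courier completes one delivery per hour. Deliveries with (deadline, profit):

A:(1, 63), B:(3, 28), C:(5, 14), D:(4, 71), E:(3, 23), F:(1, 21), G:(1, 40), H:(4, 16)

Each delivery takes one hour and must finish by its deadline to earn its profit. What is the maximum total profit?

199

By profit: D(d4,71), A(d1,63), G(d1,40), B(d3,28), E(d3,23), F(d1,21), H(d4,16), C(d5,14)
D→slot 4; A→slot 1; G skipped; B→slot 3; E→slot 2; F skipped; H skipped; C→slot 5.
Profit = 63 + 23 + 28 + 71 + 14 = 199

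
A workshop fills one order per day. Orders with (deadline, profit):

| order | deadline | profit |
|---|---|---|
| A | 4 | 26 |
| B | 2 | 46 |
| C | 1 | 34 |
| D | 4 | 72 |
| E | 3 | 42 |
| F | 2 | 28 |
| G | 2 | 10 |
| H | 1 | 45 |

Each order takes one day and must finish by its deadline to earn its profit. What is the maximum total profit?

Take jobs in profit order; each goes to the latest open slot no later than its deadline.
Profit order: D=72 B=46 H=45 E=42 C=34 F=28 A=26 G=10
Assign: D→slot 4, B→slot 2, H→slot 1, E→slot 3, C skipped, F skipped, A skipped, G skipped.
Slots: [1:H] [2:B] [3:E] [4:D]
Profit = 45 + 46 + 42 + 72 = 205

205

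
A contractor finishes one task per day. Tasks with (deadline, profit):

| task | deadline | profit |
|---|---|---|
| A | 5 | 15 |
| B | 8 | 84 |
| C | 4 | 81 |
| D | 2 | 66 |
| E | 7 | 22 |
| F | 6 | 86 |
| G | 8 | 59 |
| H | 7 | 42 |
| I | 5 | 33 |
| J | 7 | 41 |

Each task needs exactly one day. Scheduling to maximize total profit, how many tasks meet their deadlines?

8

Take jobs in profit order; each goes to the latest open slot no later than its deadline.
Profit order: F=86 B=84 C=81 D=66 G=59 H=42 J=41 I=33 E=22 A=15
Assign: F→slot 6, B→slot 8, C→slot 4, D→slot 2, G→slot 7, H→slot 5, J→slot 3, I→slot 1, E skipped, A skipped.
Slots: [1:I] [2:D] [3:J] [4:C] [5:H] [6:F] [7:G] [8:B]
8 of 10 scheduled.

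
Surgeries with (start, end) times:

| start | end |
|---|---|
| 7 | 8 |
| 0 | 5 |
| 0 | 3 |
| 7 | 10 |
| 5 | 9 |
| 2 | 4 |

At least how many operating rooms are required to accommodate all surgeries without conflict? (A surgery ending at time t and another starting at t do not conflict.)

Count concurrent intervals with a sweep; the peak is the room count.
starts: [0, 0, 2, 5, 7, 7]
ends:   [3, 4, 5, 8, 9, 10]
s0→1 s0→2 s2→3  — peak 3.

3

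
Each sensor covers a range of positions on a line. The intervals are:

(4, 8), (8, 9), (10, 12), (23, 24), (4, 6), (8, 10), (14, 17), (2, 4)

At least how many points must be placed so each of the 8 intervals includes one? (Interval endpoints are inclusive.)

5

Sorted: [2,4] [4,6] [4,8] [8,9] [8,10] [10,12] [14,17] [23,24]
{[2,4],[4,6],[4,8]} hit by 4; {[8,9],[8,10]} hit by 9; {[10,12]} hit by 12; {[14,17]} hit by 17; {[23,24]} hit by 24.
Points: 4, 9, 12, 17, 24 (5 total).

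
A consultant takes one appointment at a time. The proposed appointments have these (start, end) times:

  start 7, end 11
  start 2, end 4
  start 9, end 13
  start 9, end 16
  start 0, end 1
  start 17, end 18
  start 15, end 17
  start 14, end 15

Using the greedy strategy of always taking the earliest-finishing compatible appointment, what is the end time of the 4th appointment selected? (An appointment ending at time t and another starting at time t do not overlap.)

15

Greedy by earliest finish: after sorting by end time, pick each interval compatible with the last pick.
By end time: (0,1), (2,4), (7,11), (9,13), (14,15), (9,16), (15,17), (17,18).
Pick (0,1); next start ≥ 1 → (2,4); next start ≥ 4 → (7,11); next start ≥ 11 → (14,15); next start ≥ 15 → (15,17); next start ≥ 17 → (17,18).
Selected: (0,1) (2,4) (7,11) (14,15) (15,17) (17,18)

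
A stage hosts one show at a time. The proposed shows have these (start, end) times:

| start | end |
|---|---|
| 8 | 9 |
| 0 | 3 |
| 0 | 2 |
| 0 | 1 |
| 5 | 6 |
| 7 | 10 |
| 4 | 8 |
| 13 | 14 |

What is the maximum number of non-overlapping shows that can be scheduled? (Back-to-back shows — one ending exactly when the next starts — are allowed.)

Order by finish time; keep every interval that doesn't clash with the previous kept one.
By end time: (0,1), (0,2), (0,3), (5,6), (4,8), (8,9), (7,10), (13,14).
Pick (0,1); next start ≥ 1 → (5,6); next start ≥ 6 → (8,9); next start ≥ 9 → (13,14).
Selected 4 shows.

4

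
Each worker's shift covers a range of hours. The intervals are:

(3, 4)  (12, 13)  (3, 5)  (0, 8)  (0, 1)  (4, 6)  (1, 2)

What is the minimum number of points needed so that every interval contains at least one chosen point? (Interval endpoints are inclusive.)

Sorted: [0,1] [1,2] [3,4] [3,5] [4,6] [0,8] [12,13]
{[0,1],[1,2]} hit by 1; {[3,4],[3,5],[4,6],[0,8]} hit by 4; {[12,13]} hit by 13.
Points: 1, 4, 13 (3 total).

3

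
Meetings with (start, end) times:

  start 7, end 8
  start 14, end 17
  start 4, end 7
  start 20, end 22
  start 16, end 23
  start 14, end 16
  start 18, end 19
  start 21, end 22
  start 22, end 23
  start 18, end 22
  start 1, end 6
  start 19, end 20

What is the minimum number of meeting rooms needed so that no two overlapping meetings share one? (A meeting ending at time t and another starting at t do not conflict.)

4

The answer is the maximum number of intervals overlapping at any instant.
starts: [1, 4, 7, 14, 14, 16, 18, 18, 19, 20, 21, 22]
ends:   [6, 7, 8, 16, 17, 19, 20, 22, 22, 22, 23, 23]
s1→1 s4→2 e6→1 e7→0 s7→1 e8→0 s14→1 s14→2 e16→1 s16→2 e17→1 s18→2 s18→3 e19→2 s19→3 e20→2 s20→3 s21→4  — peak 4.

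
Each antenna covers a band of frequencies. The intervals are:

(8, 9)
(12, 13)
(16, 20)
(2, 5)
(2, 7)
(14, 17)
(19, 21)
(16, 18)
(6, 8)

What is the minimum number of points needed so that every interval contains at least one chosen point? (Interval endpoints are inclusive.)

5

Process intervals by earliest right end; each time one isn't hit yet, stab at its right endpoint.
By right end: [2,5]  [2,7]  [6,8]  [8,9]  [12,13]  [14,17]  [16,18]  [16,20]  [19,21]
[2,5] uncovered → point at 5; [6,8] uncovered → point at 8; [12,13] uncovered → point at 13; [14,17] uncovered → point at 17; [19,21] uncovered → point at 21.
Points: 5, 8, 13, 17, 21 (5 total).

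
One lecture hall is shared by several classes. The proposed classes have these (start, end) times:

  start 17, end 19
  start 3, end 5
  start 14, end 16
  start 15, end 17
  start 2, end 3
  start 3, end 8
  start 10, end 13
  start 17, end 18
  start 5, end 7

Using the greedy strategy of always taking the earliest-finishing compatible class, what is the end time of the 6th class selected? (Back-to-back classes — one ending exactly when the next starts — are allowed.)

By end time: (2,3), (3,5), (5,7), (3,8), (10,13), (14,16), (15,17), (17,18), (17,19).
Pick (2,3); next start ≥ 3 → (3,5); next start ≥ 5 → (5,7); next start ≥ 7 → (10,13); next start ≥ 13 → (14,16); next start ≥ 16 → (17,18).
Selected: (2,3) (3,5) (5,7) (10,13) (14,16) (17,18)

18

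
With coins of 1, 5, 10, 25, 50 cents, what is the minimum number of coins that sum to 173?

Greedy: take as many of the largest coin as possible, then repeat with the remainder.
173 − 3×50→23 − 2×10→3 − 3×1→0
Total coins = 3 + 2 + 3 = 8

8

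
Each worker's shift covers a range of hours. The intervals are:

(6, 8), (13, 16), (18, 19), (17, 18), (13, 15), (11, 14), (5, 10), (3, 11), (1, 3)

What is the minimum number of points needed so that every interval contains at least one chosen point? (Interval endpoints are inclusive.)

Sort by right endpoint; whenever an interval is uncovered, place a point at its right end.
By right end: [1,3]  [6,8]  [5,10]  [3,11]  [11,14]  [13,15]  [13,16]  [17,18]  [18,19]
[1,3] uncovered → point at 3; [6,8] uncovered → point at 8; [11,14] uncovered → point at 14; [17,18] uncovered → point at 18.
Points: 3, 8, 14, 18 (4 total).

4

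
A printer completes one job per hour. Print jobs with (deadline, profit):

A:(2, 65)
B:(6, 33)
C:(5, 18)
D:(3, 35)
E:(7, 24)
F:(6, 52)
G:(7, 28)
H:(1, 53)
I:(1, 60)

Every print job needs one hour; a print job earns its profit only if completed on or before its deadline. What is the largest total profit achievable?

Sort by profit descending; place each in the latest free slot ≤ its deadline.
By profit: A(d2,65), I(d1,60), H(d1,53), F(d6,52), D(d3,35), B(d6,33), G(d7,28), E(d7,24), C(d5,18)
A→slot 2; I→slot 1; H skipped; F→slot 6; D→slot 3; B→slot 5; G→slot 7; E→slot 4; C skipped.
Profit = 60 + 65 + 35 + 24 + 33 + 52 + 28 = 297

297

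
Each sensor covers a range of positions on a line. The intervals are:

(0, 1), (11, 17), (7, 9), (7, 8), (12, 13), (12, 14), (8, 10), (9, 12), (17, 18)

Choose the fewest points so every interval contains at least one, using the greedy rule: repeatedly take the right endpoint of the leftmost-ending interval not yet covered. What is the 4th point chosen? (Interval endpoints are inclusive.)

18

Process intervals by earliest right end; each time one isn't hit yet, stab at its right endpoint.
By right end: [0,1]  [7,8]  [7,9]  [8,10]  [9,12]  [12,13]  [12,14]  [11,17]  [17,18]
[0,1] uncovered → point at 1; [7,8] uncovered → point at 8; [9,12] uncovered → point at 12; [17,18] uncovered → point at 18.
Points: 1, 8, 12, 18 (4 total).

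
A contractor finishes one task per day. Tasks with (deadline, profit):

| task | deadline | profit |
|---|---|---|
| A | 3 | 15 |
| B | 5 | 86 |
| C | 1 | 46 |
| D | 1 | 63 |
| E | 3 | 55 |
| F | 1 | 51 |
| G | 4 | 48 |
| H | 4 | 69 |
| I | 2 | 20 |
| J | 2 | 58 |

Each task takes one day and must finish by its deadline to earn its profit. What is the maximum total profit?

331

Sort by profit descending; place each in the latest free slot ≤ its deadline.
Profit order: B=86 H=69 D=63 J=58 E=55 F=51 G=48 C=46 I=20 A=15
Assign: B→slot 5, H→slot 4, D→slot 1, J→slot 2, E→slot 3, F skipped, G skipped, C skipped, I skipped, A skipped.
Slots: [1:D] [2:J] [3:E] [4:H] [5:B]
Profit = 63 + 58 + 55 + 69 + 86 = 331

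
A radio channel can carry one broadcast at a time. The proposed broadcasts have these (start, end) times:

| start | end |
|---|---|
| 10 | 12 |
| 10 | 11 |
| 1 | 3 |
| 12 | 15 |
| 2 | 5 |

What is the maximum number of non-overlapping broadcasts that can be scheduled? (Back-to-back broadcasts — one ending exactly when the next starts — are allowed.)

Sort by end time and greedily take each interval whose start is ≥ the last chosen end.
Sorted by end: (1,3)  (2,5)  (10,11)  (10,12)  (12,15)
take (1,3); take (10,11); skip (10,12); take (12,15).
Selected 3 broadcasts.

3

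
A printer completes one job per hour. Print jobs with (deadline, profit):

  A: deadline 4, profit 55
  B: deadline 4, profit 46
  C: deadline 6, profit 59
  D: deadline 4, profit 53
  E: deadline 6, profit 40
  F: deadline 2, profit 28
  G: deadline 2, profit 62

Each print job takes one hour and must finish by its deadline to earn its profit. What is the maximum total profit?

315

By profit: G(d2,62), C(d6,59), A(d4,55), D(d4,53), B(d4,46), E(d6,40), F(d2,28)
G→slot 2; C→slot 6; A→slot 4; D→slot 3; B→slot 1; E→slot 5; F skipped.
Profit = 46 + 62 + 53 + 55 + 40 + 59 = 315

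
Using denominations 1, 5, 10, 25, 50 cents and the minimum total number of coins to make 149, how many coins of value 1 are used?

149 − 2×50→49 − 1×25→24 − 2×10→4 − 4×1→0
Count of 1: 4

4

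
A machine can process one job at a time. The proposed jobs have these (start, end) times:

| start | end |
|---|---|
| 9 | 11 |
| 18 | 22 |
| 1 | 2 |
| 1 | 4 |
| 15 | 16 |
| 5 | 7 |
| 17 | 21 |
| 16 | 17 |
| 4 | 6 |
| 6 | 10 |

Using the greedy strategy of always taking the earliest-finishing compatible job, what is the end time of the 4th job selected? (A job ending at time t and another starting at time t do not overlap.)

Greedy by earliest finish: after sorting by end time, pick each interval compatible with the last pick.
Sorted by end: (1,2)  (1,4)  (4,6)  (5,7)  (6,10)  (9,11)  (15,16)  (16,17)  (17,21)  (18,22)
take (1,2); skip (1,4); take (4,6); take (6,10); take (15,16); take (16,17); take (17,21).
Selected: (1,2) (4,6) (6,10) (15,16) (16,17) (17,21)

16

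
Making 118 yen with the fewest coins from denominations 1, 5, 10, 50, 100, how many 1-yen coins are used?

3

118 = 1×100 + 1×10 + 1×5 + 3×1
Count of 1: 3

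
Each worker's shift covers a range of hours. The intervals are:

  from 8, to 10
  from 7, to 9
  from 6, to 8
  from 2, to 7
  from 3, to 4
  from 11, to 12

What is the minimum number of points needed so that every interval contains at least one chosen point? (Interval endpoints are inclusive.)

Process intervals by earliest right end; each time one isn't hit yet, stab at its right endpoint.
By right end: [3,4]  [2,7]  [6,8]  [7,9]  [8,10]  [11,12]
[3,4] uncovered → point at 4; [6,8] uncovered → point at 8; [11,12] uncovered → point at 12.
Points: 4, 8, 12 (3 total).

3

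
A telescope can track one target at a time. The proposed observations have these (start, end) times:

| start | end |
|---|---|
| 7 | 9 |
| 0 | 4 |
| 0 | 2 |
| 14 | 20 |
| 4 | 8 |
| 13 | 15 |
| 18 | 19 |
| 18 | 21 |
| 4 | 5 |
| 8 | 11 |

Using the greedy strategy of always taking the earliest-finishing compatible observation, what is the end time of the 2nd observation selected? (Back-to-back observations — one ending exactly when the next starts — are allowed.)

By end time: (0,2), (0,4), (4,5), (4,8), (7,9), (8,11), (13,15), (18,19), (14,20), (18,21).
Pick (0,2); next start ≥ 2 → (4,5); next start ≥ 5 → (7,9); next start ≥ 9 → (13,15); next start ≥ 15 → (18,19).
Selected: (0,2) (4,5) (7,9) (13,15) (18,19)

5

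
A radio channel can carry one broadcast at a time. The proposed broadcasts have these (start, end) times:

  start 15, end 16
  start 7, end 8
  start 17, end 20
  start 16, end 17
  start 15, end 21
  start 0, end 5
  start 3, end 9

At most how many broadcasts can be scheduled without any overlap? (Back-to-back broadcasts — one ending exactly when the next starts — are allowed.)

Order by finish time; keep every interval that doesn't clash with the previous kept one.
By end time: (0,5), (7,8), (3,9), (15,16), (16,17), (17,20), (15,21).
Pick (0,5); next start ≥ 5 → (7,8); next start ≥ 8 → (15,16); next start ≥ 16 → (16,17); next start ≥ 17 → (17,20).
Selected 5 broadcasts.

5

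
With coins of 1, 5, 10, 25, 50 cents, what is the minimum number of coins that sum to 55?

Use the largest denomination that fits, subtract, and repeat.
55 = 1×50 + 1×5
Total coins = 1 + 1 = 2

2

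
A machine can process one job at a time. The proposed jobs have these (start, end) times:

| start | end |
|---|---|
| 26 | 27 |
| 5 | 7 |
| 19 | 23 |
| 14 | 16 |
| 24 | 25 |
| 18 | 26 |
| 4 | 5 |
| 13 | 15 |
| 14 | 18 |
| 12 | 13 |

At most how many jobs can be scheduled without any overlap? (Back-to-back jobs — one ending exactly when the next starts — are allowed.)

7

Order by finish time; keep every interval that doesn't clash with the previous kept one.
Sorted by end: (4,5)  (5,7)  (12,13)  (13,15)  (14,16)  (14,18)  (19,23)  (24,25)  (18,26)  (26,27)
take (4,5); take (5,7); take (12,13); take (13,15); skip (14,16); take (19,23); take (24,25); take (26,27).
Selected 7 jobs.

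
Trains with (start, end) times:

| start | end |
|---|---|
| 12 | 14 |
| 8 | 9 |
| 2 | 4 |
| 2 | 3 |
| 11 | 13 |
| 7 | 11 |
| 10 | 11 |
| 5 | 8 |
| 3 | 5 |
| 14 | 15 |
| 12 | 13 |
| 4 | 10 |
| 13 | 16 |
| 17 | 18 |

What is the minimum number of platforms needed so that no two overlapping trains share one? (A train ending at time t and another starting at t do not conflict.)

3

starts: [2, 2, 3, 4, 5, 7, 8, 10, 11, 12, 12, 13, 14, 17]
ends:   [3, 4, 5, 8, 9, 10, 11, 11, 13, 13, 14, 15, 16, 18]
s2→1 s2→2 e3→1 s3→2 e4→1 s4→2 e5→1 s5→2 s7→3  — peak 3.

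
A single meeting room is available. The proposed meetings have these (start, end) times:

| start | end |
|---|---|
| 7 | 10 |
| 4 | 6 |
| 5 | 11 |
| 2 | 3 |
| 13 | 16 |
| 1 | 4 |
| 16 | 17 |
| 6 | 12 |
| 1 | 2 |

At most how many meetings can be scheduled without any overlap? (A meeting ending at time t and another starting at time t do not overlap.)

Sort by end time and greedily take each interval whose start is ≥ the last chosen end.
By end time: (1,2), (2,3), (1,4), (4,6), (7,10), (5,11), (6,12), (13,16), (16,17).
Pick (1,2); next start ≥ 2 → (2,3); next start ≥ 3 → (4,6); next start ≥ 6 → (7,10); next start ≥ 10 → (13,16); next start ≥ 16 → (16,17).
Selected 6 meetings.

6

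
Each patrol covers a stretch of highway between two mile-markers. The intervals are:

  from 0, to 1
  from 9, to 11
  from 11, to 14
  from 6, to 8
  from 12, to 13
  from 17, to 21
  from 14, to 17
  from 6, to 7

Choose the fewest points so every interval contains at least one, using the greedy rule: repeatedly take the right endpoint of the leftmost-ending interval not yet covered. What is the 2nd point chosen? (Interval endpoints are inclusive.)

7

Sorted: [0,1] [6,7] [6,8] [9,11] [12,13] [11,14] [14,17] [17,21]
{[0,1]} hit by 1; {[6,7],[6,8]} hit by 7; {[9,11]} hit by 11; {[12,13],[11,14]} hit by 13; {[14,17],[17,21]} hit by 17.
Points: 1, 7, 11, 13, 17 (5 total).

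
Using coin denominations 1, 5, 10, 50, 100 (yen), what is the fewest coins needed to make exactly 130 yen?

Use the largest denomination that fits, subtract, and repeat.
130 = 1×100 + 3×10
Total coins = 1 + 3 = 4

4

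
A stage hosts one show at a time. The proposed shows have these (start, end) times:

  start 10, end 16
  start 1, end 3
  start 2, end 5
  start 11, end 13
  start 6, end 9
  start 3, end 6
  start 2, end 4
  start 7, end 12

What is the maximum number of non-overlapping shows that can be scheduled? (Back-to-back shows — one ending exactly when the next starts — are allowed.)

Sort by end time and greedily take each interval whose start is ≥ the last chosen end.
Sorted by end: (1,3)  (2,4)  (2,5)  (3,6)  (6,9)  (7,12)  (11,13)  (10,16)
take (1,3); skip (2,5); take (3,6); take (6,9); take (11,13).
Selected 4 shows.

4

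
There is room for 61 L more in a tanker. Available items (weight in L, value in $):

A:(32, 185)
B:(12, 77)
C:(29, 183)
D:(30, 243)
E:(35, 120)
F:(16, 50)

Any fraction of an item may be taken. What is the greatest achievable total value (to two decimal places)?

439.90

Greedy by value/weight ratio, highest first.
Order: D (243/30=8.10) > B (77/12=6.42) > C (183/29=6.31) > A (185/32=5.78) > E (120/35=3.43) > F (50/16=3.12)
Fill: take D (30 @ 243) → take B (12 @ 77) → take 19/29 of C → 119.90; 61/61 used.
Total value = 439.90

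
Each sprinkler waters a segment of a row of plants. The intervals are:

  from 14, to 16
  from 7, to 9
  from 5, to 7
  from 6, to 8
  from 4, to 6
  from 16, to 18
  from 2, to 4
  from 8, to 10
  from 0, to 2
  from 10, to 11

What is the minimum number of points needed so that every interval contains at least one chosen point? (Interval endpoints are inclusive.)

Process intervals by earliest right end; each time one isn't hit yet, stab at its right endpoint.
By right end: [0,2]  [2,4]  [4,6]  [5,7]  [6,8]  [7,9]  [8,10]  [10,11]  [14,16]  [16,18]
[0,2] uncovered → point at 2; [4,6] uncovered → point at 6; [7,9] uncovered → point at 9; [10,11] uncovered → point at 11; [14,16] uncovered → point at 16.
Points: 2, 6, 9, 11, 16 (5 total).

5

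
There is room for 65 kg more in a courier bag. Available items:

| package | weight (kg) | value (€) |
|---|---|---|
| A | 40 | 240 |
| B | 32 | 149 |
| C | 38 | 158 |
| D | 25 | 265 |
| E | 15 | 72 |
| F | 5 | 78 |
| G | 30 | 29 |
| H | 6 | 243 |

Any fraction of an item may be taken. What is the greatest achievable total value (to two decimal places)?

Ratios (sorted): H 40.50, F 15.60, D 10.60, A 6.00, E 4.80, B 4.66, C 4.16, G 0.97
take H (6 @ 243); take F (5 @ 78); take D (25 @ 265); take 29/40 of A → 174.00. Capacity used 65/65.
Total value = 760.00

760.00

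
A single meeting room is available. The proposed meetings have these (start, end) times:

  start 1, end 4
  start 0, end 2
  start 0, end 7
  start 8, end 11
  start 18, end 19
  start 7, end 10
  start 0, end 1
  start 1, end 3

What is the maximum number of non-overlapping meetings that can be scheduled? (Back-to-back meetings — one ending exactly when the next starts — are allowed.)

4

Order by finish time; keep every interval that doesn't clash with the previous kept one.
By end time: (0,1), (0,2), (1,3), (1,4), (0,7), (7,10), (8,11), (18,19).
Pick (0,1); next start ≥ 1 → (1,3); next start ≥ 3 → (7,10); next start ≥ 10 → (18,19).
Selected 4 meetings.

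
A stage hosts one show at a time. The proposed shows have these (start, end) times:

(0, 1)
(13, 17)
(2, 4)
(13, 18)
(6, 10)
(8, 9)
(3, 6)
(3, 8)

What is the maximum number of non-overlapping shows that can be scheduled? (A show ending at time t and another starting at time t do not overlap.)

By end time: (0,1), (2,4), (3,6), (3,8), (8,9), (6,10), (13,17), (13,18).
Pick (0,1); next start ≥ 1 → (2,4); next start ≥ 4 → (8,9); next start ≥ 9 → (13,17).
Selected 4 shows.

4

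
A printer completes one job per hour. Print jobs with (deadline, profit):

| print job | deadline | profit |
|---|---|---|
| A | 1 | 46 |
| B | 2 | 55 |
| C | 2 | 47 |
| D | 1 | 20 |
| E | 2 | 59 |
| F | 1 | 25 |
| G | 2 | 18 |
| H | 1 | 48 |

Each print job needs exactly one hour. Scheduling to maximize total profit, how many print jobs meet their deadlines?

By profit: E(d2,59), B(d2,55), H(d1,48), C(d2,47), A(d1,46), F(d1,25), D(d1,20), G(d2,18)
E→slot 2; B→slot 1; H skipped; C skipped; A skipped; F skipped; D skipped; G skipped.
2 of 8 scheduled.

2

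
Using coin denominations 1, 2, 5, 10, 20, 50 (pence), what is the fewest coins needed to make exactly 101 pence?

Greedy: take as many of the largest coin as possible, then repeat with the remainder.
101 − 2×50→1 − 1×1→0
Total coins = 2 + 1 = 3

3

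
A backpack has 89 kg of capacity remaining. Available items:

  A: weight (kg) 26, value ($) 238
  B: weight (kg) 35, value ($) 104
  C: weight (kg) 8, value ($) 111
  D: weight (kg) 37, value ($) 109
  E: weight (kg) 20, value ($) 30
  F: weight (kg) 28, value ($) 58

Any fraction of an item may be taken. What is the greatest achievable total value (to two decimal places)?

511.92

Sort by value per unit weight and fill in that order.
Order: C (111/8=13.88) > A (238/26=9.15) > B (104/35=2.97) > D (109/37=2.95) > F (58/28=2.07) > E (30/20=1.50)
Fill: take C (8 @ 111) → take A (26 @ 238) → take B (35 @ 104) → take 20/37 of D → 58.92; 89/89 used.
Total value = 511.92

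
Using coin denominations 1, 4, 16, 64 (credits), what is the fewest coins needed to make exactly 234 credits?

9

Use the largest denomination that fits, subtract, and repeat.
234 − 3×64→42 − 2×16→10 − 2×4→2 − 2×1→0
Total coins = 3 + 2 + 2 + 2 = 9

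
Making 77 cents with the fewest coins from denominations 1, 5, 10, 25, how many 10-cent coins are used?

0

Use the largest denomination that fits, subtract, and repeat.
77 = 3×25 + 2×1
Count of 10: 0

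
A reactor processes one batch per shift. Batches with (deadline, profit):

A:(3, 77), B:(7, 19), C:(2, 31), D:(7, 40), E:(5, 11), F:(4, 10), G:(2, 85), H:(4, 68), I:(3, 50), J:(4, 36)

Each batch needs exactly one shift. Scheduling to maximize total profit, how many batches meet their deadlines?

7

Sort by profit descending; place each in the latest free slot ≤ its deadline.
By profit: G(d2,85), A(d3,77), H(d4,68), I(d3,50), D(d7,40), J(d4,36), C(d2,31), B(d7,19), E(d5,11), F(d4,10)
G→slot 2; A→slot 3; H→slot 4; I→slot 1; D→slot 7; J skipped; C skipped; B→slot 6; E→slot 5; F skipped.
7 of 10 scheduled.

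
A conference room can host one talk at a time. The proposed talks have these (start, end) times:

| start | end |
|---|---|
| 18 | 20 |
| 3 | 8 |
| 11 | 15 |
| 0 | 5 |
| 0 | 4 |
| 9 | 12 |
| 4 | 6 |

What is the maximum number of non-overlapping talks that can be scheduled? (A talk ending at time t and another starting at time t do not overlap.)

4

Sorted by end: (0,4)  (0,5)  (4,6)  (3,8)  (9,12)  (11,15)  (18,20)
take (0,4); take (4,6); take (9,12); skip (11,15); take (18,20).
Selected 4 talks.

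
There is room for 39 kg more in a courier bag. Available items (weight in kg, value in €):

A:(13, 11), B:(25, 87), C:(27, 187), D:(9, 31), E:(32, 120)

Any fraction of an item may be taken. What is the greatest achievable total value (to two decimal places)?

Ratios (sorted): C 6.93, E 3.75, B 3.48, D 3.44, A 0.85
take C (27 @ 187); take 12/32 of E → 45.00. Capacity used 39/39.
Total value = 232.00

232.00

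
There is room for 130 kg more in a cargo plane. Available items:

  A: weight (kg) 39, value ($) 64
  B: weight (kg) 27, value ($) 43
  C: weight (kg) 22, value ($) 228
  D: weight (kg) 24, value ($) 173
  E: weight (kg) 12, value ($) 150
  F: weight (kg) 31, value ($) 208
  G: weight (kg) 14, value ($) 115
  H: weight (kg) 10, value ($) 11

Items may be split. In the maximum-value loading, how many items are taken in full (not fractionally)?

5

Order: E (150/12=12.50) > C (228/22=10.36) > G (115/14=8.21) > D (173/24=7.21) > F (208/31=6.71) > A (64/39=1.64) > B (43/27=1.59) > H (11/10=1.10)
Fill: take E (12 @ 150) → take C (22 @ 228) → take G (14 @ 115) → take D (24 @ 173) → take F (31 @ 208) → take 27/39 of A → 44.31; 130/130 used.
5 item(s) taken whole; one partial (take 27/39 of A).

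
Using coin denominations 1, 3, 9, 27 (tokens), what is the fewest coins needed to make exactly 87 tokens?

5

87 − 3×27→6 − 2×3→0
Total coins = 3 + 2 = 5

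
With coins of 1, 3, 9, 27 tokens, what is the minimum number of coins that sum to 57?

Use the largest denomination that fits, subtract, and repeat.
57 − 2×27→3 − 1×3→0
Total coins = 2 + 1 = 3

3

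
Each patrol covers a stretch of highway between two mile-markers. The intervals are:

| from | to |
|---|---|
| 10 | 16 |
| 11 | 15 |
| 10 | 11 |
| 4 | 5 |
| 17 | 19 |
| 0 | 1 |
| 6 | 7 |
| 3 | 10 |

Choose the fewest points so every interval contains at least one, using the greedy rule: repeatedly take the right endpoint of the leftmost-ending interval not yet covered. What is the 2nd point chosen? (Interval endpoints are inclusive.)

Process intervals by earliest right end; each time one isn't hit yet, stab at its right endpoint.
Sorted: [0,1] [4,5] [6,7] [3,10] [10,11] [11,15] [10,16] [17,19]
{[0,1]} hit by 1; {[4,5]} hit by 5; {[6,7],[3,10]} hit by 7; {[10,11],[11,15],[10,16]} hit by 11; {[17,19]} hit by 19.
Points: 1, 5, 7, 11, 19 (5 total).

5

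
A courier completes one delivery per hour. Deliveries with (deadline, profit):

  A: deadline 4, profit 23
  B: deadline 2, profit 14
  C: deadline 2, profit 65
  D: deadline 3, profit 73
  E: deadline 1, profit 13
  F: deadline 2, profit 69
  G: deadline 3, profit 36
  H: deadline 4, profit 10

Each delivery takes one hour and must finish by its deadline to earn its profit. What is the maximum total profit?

230

Take jobs in profit order; each goes to the latest open slot no later than its deadline.
By profit: D(d3,73), F(d2,69), C(d2,65), G(d3,36), A(d4,23), B(d2,14), E(d1,13), H(d4,10)
D→slot 3; F→slot 2; C→slot 1; G skipped; A→slot 4; B skipped; E skipped; H skipped.
Profit = 65 + 69 + 73 + 23 = 230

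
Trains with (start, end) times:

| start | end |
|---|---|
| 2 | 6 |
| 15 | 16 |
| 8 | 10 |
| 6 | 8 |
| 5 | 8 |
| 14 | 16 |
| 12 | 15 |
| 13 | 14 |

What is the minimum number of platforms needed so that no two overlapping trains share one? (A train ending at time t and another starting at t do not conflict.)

Count concurrent intervals with a sweep; the peak is the room count.
Events (time:±→running): 2:+→1 5:+→2 … peak 2.

2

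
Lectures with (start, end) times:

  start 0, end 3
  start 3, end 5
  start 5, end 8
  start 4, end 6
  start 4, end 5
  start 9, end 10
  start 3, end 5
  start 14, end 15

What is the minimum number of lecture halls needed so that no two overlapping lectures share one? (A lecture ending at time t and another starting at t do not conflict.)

starts: [0, 3, 3, 4, 4, 5, 9, 14]
ends:   [3, 5, 5, 5, 6, 8, 10, 15]
s0→1 e3→0 s3→1 s3→2 s4→3 s4→4  — peak 4.

4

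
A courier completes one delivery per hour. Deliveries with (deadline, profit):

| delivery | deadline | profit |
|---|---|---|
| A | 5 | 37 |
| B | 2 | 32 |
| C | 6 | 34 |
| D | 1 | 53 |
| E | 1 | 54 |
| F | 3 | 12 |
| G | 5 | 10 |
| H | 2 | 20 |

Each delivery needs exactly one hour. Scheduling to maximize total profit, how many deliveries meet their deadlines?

6

By profit: E(d1,54), D(d1,53), A(d5,37), C(d6,34), B(d2,32), H(d2,20), F(d3,12), G(d5,10)
E→slot 1; D skipped; A→slot 5; C→slot 6; B→slot 2; H skipped; F→slot 3; G→slot 4.
6 of 8 scheduled.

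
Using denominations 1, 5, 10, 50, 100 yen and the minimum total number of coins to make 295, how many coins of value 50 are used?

Use the largest denomination that fits, subtract, and repeat.
295 − 2×100→95 − 1×50→45 − 4×10→5 − 1×5→0
Count of 50: 1

1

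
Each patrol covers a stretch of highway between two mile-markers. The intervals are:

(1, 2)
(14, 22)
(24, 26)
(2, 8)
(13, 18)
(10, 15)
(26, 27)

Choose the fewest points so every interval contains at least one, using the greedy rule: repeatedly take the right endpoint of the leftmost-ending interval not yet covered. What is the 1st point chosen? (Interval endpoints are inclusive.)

Process intervals by earliest right end; each time one isn't hit yet, stab at its right endpoint.
By right end: [1,2]  [2,8]  [10,15]  [13,18]  [14,22]  [24,26]  [26,27]
[1,2] uncovered → point at 2; [10,15] uncovered → point at 15; [24,26] uncovered → point at 26.
Points: 2, 15, 26 (3 total).

2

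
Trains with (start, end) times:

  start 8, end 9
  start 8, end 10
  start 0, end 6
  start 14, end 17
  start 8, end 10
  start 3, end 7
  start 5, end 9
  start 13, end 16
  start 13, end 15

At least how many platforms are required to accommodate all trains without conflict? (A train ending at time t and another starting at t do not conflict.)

The answer is the maximum number of intervals overlapping at any instant.
Events (time:±→running): 0:+→1 3:+→2 5:+→3 6:-→2 7:-→1 8:+→2 8:+→3 8:+→4 … peak 4.

4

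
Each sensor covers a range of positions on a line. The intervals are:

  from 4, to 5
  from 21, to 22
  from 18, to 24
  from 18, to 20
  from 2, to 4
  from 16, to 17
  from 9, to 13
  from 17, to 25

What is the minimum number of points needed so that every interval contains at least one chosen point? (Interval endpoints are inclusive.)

5

Sort by right endpoint; whenever an interval is uncovered, place a point at its right end.
Sorted: [2,4] [4,5] [9,13] [16,17] [18,20] [21,22] [18,24] [17,25]
{[2,4],[4,5]} hit by 4; {[9,13]} hit by 13; {[16,17]} hit by 17; {[18,20]} hit by 20; {[21,22],[18,24],[17,25]} hit by 22.
Points: 4, 13, 17, 20, 22 (5 total).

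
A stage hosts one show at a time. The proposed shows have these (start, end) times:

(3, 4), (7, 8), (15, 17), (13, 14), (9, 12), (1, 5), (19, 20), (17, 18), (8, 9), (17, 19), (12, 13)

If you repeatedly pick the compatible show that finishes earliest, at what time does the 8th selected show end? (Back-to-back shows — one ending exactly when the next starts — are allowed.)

Sort by end time and greedily take each interval whose start is ≥ the last chosen end.
Sorted by end: (3,4)  (1,5)  (7,8)  (8,9)  (9,12)  (12,13)  (13,14)  (15,17)  (17,18)  (17,19)  (19,20)
take (3,4); take (7,8); take (8,9); take (9,12); take (12,13); take (13,14); take (15,17); take (17,18); take (19,20).
Selected: (3,4) (7,8) (8,9) (9,12) (12,13) (13,14) (15,17) (17,18) (19,20)

18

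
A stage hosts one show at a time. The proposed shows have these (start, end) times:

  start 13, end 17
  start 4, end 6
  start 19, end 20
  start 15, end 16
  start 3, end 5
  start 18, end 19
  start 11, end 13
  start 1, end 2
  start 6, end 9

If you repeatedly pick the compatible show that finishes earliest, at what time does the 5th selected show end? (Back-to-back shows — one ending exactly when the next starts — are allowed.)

Order by finish time; keep every interval that doesn't clash with the previous kept one.
By end time: (1,2), (3,5), (4,6), (6,9), (11,13), (15,16), (13,17), (18,19), (19,20).
Pick (1,2); next start ≥ 2 → (3,5); next start ≥ 5 → (6,9); next start ≥ 9 → (11,13); next start ≥ 13 → (15,16); next start ≥ 16 → (18,19); next start ≥ 19 → (19,20).
Selected: (1,2) (3,5) (6,9) (11,13) (15,16) (18,19) (19,20)

16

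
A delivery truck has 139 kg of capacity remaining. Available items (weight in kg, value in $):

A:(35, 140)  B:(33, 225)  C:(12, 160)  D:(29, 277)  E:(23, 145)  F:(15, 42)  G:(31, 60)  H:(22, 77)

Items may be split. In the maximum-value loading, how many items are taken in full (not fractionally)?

Order: C (160/12=13.33) > D (277/29=9.55) > B (225/33=6.82) > E (145/23=6.30) > A (140/35=4.00) > H (77/22=3.50) > F (42/15=2.80) > G (60/31=1.94)
Fill: take C (12 @ 160) → take D (29 @ 277) → take B (33 @ 225) → take E (23 @ 145) → take A (35 @ 140) → take 7/22 of H → 24.50; 139/139 used.
5 item(s) taken whole; one partial (take 7/22 of H).

5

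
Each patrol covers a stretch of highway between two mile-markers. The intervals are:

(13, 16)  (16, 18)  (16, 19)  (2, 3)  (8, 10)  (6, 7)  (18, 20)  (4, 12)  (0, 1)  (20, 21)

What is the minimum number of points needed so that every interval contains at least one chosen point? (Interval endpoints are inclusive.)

Process intervals by earliest right end; each time one isn't hit yet, stab at its right endpoint.
By right end: [0,1]  [2,3]  [6,7]  [8,10]  [4,12]  [13,16]  [16,18]  [16,19]  [18,20]  [20,21]
[0,1] uncovered → point at 1; [2,3] uncovered → point at 3; [6,7] uncovered → point at 7; [8,10] uncovered → point at 10; [13,16] uncovered → point at 16; [18,20] uncovered → point at 20.
Points: 1, 3, 7, 10, 16, 20 (6 total).

6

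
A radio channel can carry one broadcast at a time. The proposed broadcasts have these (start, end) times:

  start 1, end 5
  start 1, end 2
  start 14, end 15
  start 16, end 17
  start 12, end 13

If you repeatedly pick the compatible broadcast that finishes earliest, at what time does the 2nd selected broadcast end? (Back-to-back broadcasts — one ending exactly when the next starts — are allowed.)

Greedy by earliest finish: after sorting by end time, pick each interval compatible with the last pick.
By end time: (1,2), (1,5), (12,13), (14,15), (16,17).
Pick (1,2); next start ≥ 2 → (12,13); next start ≥ 13 → (14,15); next start ≥ 15 → (16,17).
Selected: (1,2) (12,13) (14,15) (16,17)

13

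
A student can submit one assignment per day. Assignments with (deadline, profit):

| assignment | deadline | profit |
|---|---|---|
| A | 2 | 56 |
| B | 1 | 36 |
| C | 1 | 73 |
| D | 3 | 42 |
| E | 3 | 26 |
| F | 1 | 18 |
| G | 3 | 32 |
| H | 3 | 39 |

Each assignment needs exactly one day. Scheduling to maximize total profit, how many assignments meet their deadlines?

3

Sort by profit descending; place each in the latest free slot ≤ its deadline.
By profit: C(d1,73), A(d2,56), D(d3,42), H(d3,39), B(d1,36), G(d3,32), E(d3,26), F(d1,18)
C→slot 1; A→slot 2; D→slot 3; H skipped; B skipped; G skipped; E skipped; F skipped.
3 of 8 scheduled.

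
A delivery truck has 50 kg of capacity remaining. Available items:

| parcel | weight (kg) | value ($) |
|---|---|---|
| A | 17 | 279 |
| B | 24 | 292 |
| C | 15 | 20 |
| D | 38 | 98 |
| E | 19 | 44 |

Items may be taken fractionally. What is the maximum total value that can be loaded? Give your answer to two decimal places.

594.21

Ratios (sorted): A 16.41, B 12.17, D 2.58, E 2.32, C 1.33
take A (17 @ 279); take B (24 @ 292); take 9/38 of D → 23.21. Capacity used 50/50.
Total value = 594.21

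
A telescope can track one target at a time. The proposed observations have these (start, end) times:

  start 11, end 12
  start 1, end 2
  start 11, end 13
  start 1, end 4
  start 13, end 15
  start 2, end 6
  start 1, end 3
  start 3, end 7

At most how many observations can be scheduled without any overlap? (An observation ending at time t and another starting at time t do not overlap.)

Sort by end time and greedily take each interval whose start is ≥ the last chosen end.
By end time: (1,2), (1,3), (1,4), (2,6), (3,7), (11,12), (11,13), (13,15).
Pick (1,2); next start ≥ 2 → (2,6); next start ≥ 6 → (11,12); next start ≥ 12 → (13,15).
Selected 4 observations.

4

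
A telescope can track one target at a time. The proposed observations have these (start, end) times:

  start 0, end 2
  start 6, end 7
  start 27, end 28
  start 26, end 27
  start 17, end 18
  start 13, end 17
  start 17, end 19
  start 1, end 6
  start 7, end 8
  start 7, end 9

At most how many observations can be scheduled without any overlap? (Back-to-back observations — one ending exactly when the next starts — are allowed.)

Sorted by end: (0,2)  (1,6)  (6,7)  (7,8)  (7,9)  (13,17)  (17,18)  (17,19)  (26,27)  (27,28)
take (0,2); take (6,7); take (7,8); skip (7,9); take (13,17); take (17,18); skip (17,19); take (26,27); take (27,28).
Selected 7 observations.

7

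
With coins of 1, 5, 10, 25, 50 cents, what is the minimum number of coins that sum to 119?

8

119 − 2×50→19 − 1×10→9 − 1×5→4 − 4×1→0
Total coins = 2 + 1 + 1 + 4 = 8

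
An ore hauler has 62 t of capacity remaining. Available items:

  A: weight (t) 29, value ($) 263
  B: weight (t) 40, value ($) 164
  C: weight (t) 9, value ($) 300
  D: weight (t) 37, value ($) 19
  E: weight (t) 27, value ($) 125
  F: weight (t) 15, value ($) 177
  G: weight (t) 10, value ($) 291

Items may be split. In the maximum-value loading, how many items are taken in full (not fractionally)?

3

Ratios (sorted): C 33.33, G 29.10, F 11.80, A 9.07, E 4.63, B 4.10, D 0.51
take C (9 @ 300); take G (10 @ 291); take F (15 @ 177); take 28/29 of A → 253.93. Capacity used 62/62.
3 item(s) taken whole; one partial (take 28/29 of A).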